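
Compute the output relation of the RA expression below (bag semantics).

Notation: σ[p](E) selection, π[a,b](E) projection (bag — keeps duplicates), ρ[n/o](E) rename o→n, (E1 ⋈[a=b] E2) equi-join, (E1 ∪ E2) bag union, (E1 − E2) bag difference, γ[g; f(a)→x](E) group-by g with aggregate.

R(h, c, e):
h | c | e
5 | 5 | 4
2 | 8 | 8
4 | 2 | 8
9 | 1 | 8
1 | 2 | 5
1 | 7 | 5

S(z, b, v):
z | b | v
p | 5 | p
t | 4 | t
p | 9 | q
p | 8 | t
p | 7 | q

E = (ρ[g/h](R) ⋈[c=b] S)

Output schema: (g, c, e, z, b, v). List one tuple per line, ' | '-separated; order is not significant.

Subexpression sizes:
  R → 6
  ρ[g/h](R) → 6
  S → 5
  (ρ[g/h](R) ⋈[c=b] S) → 3

== RESULT ==
g | c | e | z | b | v
1 | 7 | 5 | p | 7 | q
2 | 8 | 8 | p | 8 | t
5 | 5 | 4 | p | 5 | p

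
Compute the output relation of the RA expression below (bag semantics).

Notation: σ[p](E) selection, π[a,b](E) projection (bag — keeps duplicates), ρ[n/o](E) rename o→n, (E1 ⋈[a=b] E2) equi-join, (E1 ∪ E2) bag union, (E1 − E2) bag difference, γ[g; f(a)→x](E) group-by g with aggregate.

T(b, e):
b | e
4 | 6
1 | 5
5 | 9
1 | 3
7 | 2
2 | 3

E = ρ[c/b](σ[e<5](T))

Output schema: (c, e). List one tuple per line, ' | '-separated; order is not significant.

Per-node cardinality:
  T → 6
  σ[e<5](T) → 3
  ρ[c/b](σ[e<5](T)) → 3

== RESULT ==
c | e
1 | 3
2 | 3
7 | 2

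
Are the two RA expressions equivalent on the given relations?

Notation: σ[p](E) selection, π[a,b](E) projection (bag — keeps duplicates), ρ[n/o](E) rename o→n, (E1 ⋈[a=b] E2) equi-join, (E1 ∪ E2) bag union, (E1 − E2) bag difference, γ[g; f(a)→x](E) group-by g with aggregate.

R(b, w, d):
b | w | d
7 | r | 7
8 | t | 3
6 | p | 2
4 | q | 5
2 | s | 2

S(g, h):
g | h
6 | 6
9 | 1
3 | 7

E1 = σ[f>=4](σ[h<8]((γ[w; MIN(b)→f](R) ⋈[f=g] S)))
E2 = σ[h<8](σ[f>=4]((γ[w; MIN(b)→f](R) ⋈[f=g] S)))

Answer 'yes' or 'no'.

E1 subexpression sizes:
  R → 5
  γ[w; MIN(b)→f](R) → 5
  S → 3
  (γ[w; MIN(b)→f](R) ⋈[f=g] S) → 1
  σ[h<8]((γ[w; MIN(b)→f](R) ⋈[f=g] S)) → 1
  σ[f>=4](σ[h<8]((γ[w; MIN(b)→f](R) ⋈[f=g] S))) → 1
E2 subexpression sizes:
  R → 5
  γ[w; MIN(b)→f](R) → 5
  S → 3
  (γ[w; MIN(b)→f](R) ⋈[f=g] S) → 1
  σ[f>=4]((γ[w; MIN(b)→f](R) ⋈[f=g] S)) → 1
  σ[h<8](σ[f>=4]((γ[w; MIN(b)→f](R) ⋈[f=g] S))) → 1

E1 and E2 produce the same multiset:
w | f | g | h
p | 6 | 6 | 6

yes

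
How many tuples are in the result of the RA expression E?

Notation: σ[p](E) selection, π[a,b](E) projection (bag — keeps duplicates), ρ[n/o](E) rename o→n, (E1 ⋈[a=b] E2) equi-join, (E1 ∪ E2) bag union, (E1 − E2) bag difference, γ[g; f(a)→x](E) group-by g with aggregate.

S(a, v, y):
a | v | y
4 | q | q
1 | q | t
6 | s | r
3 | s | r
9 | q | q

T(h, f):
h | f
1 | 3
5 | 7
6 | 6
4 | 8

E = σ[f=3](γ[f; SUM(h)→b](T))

Per-node cardinality:
  T → 4
  γ[f; SUM(h)→b](T) → 4
  σ[f=3](γ[f; SUM(h)→b](T)) → 1

|E| = 1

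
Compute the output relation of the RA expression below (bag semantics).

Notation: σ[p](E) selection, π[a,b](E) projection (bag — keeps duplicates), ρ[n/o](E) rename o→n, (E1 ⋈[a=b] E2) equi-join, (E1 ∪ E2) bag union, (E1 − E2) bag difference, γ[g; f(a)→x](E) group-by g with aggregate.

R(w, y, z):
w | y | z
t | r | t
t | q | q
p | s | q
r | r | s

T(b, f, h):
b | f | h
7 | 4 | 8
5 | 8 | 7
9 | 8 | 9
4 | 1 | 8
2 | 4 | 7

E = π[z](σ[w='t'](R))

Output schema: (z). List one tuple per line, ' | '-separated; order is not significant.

Subexpression sizes:
  R → 4
  σ[w='t'](R) → 2
  π[z](σ[w='t'](R)) → 2

== RESULT ==
z
q
t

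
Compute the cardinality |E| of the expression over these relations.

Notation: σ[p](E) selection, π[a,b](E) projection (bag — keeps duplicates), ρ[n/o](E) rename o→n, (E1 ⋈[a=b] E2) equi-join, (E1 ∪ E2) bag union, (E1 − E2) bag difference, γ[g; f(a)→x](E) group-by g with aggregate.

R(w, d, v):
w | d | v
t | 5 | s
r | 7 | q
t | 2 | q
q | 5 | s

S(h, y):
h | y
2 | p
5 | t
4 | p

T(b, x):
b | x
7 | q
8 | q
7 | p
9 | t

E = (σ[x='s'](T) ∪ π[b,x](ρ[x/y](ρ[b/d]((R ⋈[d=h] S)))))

Row counts bottom-up:
  T → 4
  σ[x='s'](T) → 0
  R → 4
  S → 3
  (R ⋈[d=h] S) → 3
  ρ[b/d]((R ⋈[d=h] S)) → 3
  ρ[x/y](ρ[b/d]((R ⋈[d=h] S))) → 3
  π[b,x](ρ[x/y](ρ[b/d]((R ⋈[d=h] S)))) → 3
  (σ[x='s'](T) ∪ π[b,x](ρ[x/y](ρ[b/d]((R ⋈[d=h] S))))) → 3

|E| = 3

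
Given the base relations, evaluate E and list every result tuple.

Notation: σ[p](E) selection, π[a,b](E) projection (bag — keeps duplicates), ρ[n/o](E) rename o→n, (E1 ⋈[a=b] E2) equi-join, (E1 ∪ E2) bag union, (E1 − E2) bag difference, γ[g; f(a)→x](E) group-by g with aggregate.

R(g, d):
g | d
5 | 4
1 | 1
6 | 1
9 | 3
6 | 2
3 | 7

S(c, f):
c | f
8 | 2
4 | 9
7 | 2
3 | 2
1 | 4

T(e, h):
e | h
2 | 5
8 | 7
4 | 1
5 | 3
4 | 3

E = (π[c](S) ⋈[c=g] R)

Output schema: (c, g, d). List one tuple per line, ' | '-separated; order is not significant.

Row counts bottom-up:
  S → 5
  π[c](S) → 5
  R → 6
  (π[c](S) ⋈[c=g] R) → 2

== RESULT ==
c | g | d
1 | 1 | 1
3 | 3 | 7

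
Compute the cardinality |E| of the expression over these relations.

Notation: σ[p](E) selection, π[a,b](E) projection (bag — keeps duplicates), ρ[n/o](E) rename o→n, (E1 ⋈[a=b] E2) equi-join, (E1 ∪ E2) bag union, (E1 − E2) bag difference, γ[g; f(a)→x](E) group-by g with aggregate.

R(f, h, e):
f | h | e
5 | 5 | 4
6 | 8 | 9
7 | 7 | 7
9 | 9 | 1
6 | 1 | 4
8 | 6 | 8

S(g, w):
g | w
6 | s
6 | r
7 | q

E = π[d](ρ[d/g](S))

Stepwise |·|:
  S → 3
  ρ[d/g](S) → 3
  π[d](ρ[d/g](S)) → 3

|E| = 3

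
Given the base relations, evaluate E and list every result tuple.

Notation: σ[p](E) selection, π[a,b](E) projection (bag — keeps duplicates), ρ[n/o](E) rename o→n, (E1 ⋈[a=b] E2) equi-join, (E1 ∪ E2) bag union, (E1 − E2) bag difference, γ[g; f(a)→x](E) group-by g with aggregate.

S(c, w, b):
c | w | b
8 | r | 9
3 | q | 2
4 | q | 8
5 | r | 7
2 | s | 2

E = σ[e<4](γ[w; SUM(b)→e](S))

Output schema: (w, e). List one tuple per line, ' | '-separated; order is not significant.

Row counts bottom-up:
  S → 5
  γ[w; SUM(b)→e](S) → 3
  σ[e<4](γ[w; SUM(b)→e](S)) → 1

== RESULT ==
w | e
s | 2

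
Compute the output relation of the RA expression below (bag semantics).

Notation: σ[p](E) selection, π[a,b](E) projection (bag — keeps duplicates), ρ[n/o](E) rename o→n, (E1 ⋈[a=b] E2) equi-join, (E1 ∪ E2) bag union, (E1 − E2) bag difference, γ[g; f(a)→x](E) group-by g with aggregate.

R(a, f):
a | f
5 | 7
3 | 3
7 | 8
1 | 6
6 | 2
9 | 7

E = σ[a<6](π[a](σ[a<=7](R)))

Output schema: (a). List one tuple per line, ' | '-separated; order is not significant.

Row counts bottom-up:
  R → 6
  σ[a<=7](R) → 5
  π[a](σ[a<=7](R)) → 5
  σ[a<6](π[a](σ[a<=7](R))) → 3

== RESULT ==
a
1
3
5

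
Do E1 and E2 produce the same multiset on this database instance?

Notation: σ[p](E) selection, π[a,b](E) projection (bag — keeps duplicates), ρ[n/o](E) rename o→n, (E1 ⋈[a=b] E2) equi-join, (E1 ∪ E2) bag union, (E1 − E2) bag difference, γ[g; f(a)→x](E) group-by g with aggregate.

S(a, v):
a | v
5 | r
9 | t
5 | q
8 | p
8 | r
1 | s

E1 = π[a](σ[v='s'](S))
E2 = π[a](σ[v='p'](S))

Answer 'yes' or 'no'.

E1 stepwise |·|:
  S → 6
  σ[v='s'](S) → 1
  π[a](σ[v='s'](S)) → 1
E2 stepwise |·|:
  S → 6
  σ[v='p'](S) → 1
  π[a](σ[v='p'](S)) → 1

E1 result:
a
1
E2 result:
a
8
Witness: (1,) appears 1× in E1 but 0× in E2.

no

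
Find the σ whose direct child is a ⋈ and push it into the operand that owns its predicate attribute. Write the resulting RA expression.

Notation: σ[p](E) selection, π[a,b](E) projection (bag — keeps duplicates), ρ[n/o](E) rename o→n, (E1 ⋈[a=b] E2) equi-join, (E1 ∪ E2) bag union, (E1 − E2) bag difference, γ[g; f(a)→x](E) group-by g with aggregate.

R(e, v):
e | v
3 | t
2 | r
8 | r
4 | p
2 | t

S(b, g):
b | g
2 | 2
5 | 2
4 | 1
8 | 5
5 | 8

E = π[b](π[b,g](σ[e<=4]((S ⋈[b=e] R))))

σ filters on e, owned by the right side.
E' = π[b](π[b,g]((S ⋈[b=e] σ[e<=4](R))))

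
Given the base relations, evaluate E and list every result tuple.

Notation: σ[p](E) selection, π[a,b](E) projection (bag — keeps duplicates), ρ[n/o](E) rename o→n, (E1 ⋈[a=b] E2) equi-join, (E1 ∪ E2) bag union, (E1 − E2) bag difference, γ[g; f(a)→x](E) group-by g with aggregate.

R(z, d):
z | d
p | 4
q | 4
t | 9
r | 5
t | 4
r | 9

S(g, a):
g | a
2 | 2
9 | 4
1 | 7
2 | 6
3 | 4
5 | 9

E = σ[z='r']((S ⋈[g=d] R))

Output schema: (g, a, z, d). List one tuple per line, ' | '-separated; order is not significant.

Stepwise |·|:
  S → 6
  R → 6
  (S ⋈[g=d] R) → 3
  σ[z='r']((S ⋈[g=d] R)) → 2

== RESULT ==
g | a | z | d
5 | 9 | r | 5
9 | 4 | r | 9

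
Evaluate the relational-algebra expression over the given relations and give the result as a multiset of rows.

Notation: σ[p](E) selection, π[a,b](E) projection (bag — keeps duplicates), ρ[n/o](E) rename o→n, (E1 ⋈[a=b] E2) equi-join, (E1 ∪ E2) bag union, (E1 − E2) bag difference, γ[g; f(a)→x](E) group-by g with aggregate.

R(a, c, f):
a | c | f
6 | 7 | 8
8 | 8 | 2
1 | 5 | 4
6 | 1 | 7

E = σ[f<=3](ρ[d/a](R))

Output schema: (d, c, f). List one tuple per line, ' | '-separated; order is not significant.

Stepwise |·|:
  R → 4
  ρ[d/a](R) → 4
  σ[f<=3](ρ[d/a](R)) → 1

== RESULT ==
d | c | f
8 | 8 | 2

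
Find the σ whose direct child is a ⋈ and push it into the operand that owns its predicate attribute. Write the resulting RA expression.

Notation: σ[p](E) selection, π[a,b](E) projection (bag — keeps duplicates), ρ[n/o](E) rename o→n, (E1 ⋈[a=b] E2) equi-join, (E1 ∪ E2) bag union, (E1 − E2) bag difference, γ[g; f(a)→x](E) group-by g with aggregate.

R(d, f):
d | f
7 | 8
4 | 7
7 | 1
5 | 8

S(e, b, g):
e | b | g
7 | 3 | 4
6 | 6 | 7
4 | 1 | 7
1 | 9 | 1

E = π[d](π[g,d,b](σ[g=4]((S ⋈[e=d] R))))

σ filters on g, owned by the left side.
E' = π[d](π[g,d,b]((σ[g=4](S) ⋈[e=d] R)))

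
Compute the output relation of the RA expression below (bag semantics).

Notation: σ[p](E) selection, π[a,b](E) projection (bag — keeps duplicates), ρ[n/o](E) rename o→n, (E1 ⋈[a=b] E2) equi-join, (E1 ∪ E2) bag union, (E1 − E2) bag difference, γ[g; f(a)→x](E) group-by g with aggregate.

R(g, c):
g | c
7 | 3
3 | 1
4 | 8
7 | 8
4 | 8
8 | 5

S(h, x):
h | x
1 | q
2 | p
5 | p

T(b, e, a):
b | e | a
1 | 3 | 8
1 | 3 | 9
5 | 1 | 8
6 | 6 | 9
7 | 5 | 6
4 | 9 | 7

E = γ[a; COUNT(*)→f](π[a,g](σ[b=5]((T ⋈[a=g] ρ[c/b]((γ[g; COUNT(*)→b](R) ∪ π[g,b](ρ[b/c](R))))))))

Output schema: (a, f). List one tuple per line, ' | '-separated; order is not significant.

Stepwise |·|:
  T → 6
  R → 6
  γ[g; COUNT(*)→b](R) → 4
  R → 6
  ρ[b/c](R) → 6
  π[g,b](ρ[b/c](R)) → 6
  (γ[g; COUNT(*)→b](R) ∪ π[g,b](ρ[b/c](R))) → 10
  ρ[c/b]((γ[g; COUNT(*)→b](R) ∪ π[g,b](ρ[b/c](R)))) → 10
  (T ⋈[a=g] ρ[c/b]((γ[g; COUNT(*)→b](R) ∪ π[g,b](ρ[b/c](R))))) → 7
  σ[b=5]((T ⋈[a=g] ρ[c/b]((γ[g; COUNT(*)→b](R) ∪ π[g,b](ρ[b/c](R)))))) → 2
  π[a,g](σ[b=5]((T ⋈[a=g] ρ[c/b]((γ[g; COUNT(*)→b](R) ∪ π[g,b](ρ[b/c](R))))))) → 2
  γ[a; COUNT(*)→f](π[a,g](σ[b=5]((T ⋈[a=g] ρ[c/b]((γ[g; COUNT(*)→b](R) ∪ π[g,b](ρ[b/c](R)))))))) → 1

== RESULT ==
a | f
8 | 2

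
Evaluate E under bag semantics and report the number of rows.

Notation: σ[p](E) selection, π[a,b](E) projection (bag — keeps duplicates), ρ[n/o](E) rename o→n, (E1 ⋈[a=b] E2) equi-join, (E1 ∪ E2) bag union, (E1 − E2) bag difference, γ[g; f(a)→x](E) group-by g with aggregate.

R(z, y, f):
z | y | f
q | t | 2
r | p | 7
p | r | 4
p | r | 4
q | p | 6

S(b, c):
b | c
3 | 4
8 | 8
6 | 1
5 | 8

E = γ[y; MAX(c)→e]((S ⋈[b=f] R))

Row counts bottom-up:
  S → 4
  R → 5
  (S ⋈[b=f] R) → 1
  γ[y; MAX(c)→e]((S ⋈[b=f] R)) → 1

|E| = 1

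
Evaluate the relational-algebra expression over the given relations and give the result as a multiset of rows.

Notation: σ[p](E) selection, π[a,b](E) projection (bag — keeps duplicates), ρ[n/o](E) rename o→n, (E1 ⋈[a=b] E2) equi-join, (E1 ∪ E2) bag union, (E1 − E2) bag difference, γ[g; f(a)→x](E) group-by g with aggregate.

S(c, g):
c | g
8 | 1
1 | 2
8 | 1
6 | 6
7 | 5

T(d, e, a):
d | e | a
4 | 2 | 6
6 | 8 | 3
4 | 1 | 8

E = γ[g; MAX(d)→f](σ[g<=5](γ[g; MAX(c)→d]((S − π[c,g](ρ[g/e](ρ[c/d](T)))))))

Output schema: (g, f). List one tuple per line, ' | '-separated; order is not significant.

Per-node cardinality:
  S → 5
  T → 3
  ρ[c/d](T) → 3
  ρ[g/e](ρ[c/d](T)) → 3
  π[c,g](ρ[g/e](ρ[c/d](T))) → 3
  (S − π[c,g](ρ[g/e](ρ[c/d](T)))) → 5
  γ[g; MAX(c)→d]((S − π[c,g](ρ[g/e](ρ[c/d](T))))) → 4
  σ[g<=5](γ[g; MAX(c)→d]((S − π[c,g](ρ[g/e](ρ[c/d](T)))))) → 3
  γ[g; MAX(d)→f](σ[g<=5](γ[g; MAX(c)→d]((S − π[c,g](ρ[g/e](ρ[c/d](T))))))) → 3

== RESULT ==
g | f
1 | 8
2 | 1
5 | 7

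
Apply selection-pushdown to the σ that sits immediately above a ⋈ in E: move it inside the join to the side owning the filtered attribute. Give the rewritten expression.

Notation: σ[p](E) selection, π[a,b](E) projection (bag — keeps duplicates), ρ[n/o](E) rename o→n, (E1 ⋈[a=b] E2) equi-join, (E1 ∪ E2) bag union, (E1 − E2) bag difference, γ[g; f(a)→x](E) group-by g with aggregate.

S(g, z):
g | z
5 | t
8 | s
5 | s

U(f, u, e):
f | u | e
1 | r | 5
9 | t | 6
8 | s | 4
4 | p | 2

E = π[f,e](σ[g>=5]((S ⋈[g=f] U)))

σ filters on g, owned by the left side.
E' = π[f,e]((σ[g>=5](S) ⋈[g=f] U))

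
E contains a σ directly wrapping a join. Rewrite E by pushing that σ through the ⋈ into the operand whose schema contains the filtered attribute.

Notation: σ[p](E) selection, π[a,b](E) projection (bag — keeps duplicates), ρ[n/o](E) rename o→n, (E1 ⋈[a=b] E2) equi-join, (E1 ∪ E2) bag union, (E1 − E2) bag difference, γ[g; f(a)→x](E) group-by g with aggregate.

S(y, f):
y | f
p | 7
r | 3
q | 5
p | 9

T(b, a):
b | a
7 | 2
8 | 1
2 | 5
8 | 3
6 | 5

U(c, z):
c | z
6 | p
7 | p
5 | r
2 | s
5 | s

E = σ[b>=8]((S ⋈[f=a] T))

σ filters on b, owned by the right side.
E' = (S ⋈[f=a] σ[b>=8](T))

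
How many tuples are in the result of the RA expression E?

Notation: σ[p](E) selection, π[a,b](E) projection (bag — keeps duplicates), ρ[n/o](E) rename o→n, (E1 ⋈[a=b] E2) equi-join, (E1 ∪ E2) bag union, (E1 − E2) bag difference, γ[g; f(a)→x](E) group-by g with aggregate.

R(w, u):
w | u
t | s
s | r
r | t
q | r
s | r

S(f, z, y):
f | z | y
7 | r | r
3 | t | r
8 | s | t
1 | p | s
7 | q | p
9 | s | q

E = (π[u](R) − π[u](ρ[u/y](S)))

Per-node cardinality:
  R → 5
  π[u](R) → 5
  S → 6
  ρ[u/y](S) → 6
  π[u](ρ[u/y](S)) → 6
  (π[u](R) − π[u](ρ[u/y](S))) → 1

|E| = 1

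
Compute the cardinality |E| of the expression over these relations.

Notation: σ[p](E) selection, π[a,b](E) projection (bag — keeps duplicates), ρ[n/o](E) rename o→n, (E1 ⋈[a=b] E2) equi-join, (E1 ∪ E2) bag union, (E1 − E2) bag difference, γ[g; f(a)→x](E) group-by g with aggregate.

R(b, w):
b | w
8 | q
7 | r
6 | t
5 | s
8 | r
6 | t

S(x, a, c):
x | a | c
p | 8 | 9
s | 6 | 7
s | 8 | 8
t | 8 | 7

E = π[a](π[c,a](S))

Per-node cardinality:
  S → 4
  π[c,a](S) → 4
  π[a](π[c,a](S)) → 4

|E| = 4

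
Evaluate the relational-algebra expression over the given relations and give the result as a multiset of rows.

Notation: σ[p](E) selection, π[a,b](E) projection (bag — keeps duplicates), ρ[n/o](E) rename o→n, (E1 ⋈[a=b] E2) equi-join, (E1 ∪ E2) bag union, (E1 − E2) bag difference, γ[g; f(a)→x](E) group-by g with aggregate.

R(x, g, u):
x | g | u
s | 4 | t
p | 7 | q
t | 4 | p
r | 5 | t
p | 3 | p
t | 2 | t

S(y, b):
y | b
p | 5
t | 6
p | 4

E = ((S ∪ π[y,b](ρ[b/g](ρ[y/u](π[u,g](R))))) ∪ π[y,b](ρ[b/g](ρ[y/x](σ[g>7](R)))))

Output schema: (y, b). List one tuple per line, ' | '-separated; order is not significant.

Per-node cardinality:
  S → 3
  R → 6
  π[u,g](R) → 6
  ρ[y/u](π[u,g](R)) → 6
  ρ[b/g](ρ[y/u](π[u,g](R))) → 6
  π[y,b](ρ[b/g](ρ[y/u](π[u,g](R)))) → 6
  (S ∪ π[y,b](ρ[b/g](ρ[y/u](π[u,g](R))))) → 9
  R → 6
  σ[g>7](R) → 0
  ρ[y/x](σ[g>7](R)) → 0
  ρ[b/g](ρ[y/x](σ[g>7](R))) → 0
  π[y,b](ρ[b/g](ρ[y/x](σ[g>7](R)))) → 0
  ((S ∪ π[y,b](ρ[b/g](ρ[y/u](π[u,g](R))))) ∪ π[y,b](ρ[b/g](ρ[y/x](σ[g>7](R))))) → 9

== RESULT ==
y | b
p | 3
p | 4
p | 4
p | 5
q | 7
t | 2
t | 4
t | 5
t | 6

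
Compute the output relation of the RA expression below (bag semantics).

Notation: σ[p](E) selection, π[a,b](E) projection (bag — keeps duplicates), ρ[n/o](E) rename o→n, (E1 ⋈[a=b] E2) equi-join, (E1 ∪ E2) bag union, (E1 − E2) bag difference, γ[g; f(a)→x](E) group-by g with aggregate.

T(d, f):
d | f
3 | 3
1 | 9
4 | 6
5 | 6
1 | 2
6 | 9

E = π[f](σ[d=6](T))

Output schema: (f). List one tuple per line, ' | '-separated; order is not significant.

Subexpression sizes:
  T → 6
  σ[d=6](T) → 1
  π[f](σ[d=6](T)) → 1

== RESULT ==
f
9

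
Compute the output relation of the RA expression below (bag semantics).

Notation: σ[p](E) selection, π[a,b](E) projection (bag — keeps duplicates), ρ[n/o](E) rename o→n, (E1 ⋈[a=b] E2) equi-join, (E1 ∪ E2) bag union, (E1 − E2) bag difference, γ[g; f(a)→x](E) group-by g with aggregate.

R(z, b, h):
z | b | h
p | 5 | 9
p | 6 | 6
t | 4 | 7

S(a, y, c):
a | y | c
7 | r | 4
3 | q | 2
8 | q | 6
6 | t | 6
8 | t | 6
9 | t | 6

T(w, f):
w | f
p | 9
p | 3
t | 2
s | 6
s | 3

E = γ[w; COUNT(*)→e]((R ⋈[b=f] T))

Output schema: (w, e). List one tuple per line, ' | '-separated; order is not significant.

Row counts bottom-up:
  R → 3
  T → 5
  (R ⋈[b=f] T) → 1
  γ[w; COUNT(*)→e]((R ⋈[b=f] T)) → 1

== RESULT ==
w | e
s | 1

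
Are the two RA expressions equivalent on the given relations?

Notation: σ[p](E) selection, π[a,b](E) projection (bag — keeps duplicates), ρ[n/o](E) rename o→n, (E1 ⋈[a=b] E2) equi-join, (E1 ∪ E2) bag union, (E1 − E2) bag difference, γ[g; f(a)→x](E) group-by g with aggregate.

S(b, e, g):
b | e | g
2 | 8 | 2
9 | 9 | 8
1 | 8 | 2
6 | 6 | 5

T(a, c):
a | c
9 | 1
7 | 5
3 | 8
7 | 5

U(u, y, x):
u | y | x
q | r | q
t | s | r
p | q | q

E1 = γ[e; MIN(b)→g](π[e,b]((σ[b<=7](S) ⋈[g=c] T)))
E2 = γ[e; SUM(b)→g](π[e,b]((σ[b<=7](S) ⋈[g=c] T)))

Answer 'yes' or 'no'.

E1 stepwise |·|:
  S → 4
  σ[b<=7](S) → 3
  T → 4
  (σ[b<=7](S) ⋈[g=c] T) → 2
  π[e,b]((σ[b<=7](S) ⋈[g=c] T)) → 2
  γ[e; MIN(b)→g](π[e,b]((σ[b<=7](S) ⋈[g=c] T))) → 1
E2 stepwise |·|:
  S → 4
  σ[b<=7](S) → 3
  T → 4
  (σ[b<=7](S) ⋈[g=c] T) → 2
  π[e,b]((σ[b<=7](S) ⋈[g=c] T)) → 2
  γ[e; SUM(b)→g](π[e,b]((σ[b<=7](S) ⋈[g=c] T))) → 1

E1 result:
e | g
6 | 6
E2 result:
e | g
6 | 12
Witness: (6, 6) appears 1× in E1 but 0× in E2.

no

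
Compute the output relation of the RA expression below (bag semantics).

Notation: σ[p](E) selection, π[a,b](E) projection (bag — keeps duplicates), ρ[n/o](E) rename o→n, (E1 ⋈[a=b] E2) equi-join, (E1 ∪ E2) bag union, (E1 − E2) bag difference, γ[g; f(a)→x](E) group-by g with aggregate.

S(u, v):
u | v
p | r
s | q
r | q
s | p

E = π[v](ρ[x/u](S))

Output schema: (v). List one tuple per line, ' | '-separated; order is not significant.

Row counts bottom-up:
  S → 4
  ρ[x/u](S) → 4
  π[v](ρ[x/u](S)) → 4

== RESULT ==
v
p
q
q
r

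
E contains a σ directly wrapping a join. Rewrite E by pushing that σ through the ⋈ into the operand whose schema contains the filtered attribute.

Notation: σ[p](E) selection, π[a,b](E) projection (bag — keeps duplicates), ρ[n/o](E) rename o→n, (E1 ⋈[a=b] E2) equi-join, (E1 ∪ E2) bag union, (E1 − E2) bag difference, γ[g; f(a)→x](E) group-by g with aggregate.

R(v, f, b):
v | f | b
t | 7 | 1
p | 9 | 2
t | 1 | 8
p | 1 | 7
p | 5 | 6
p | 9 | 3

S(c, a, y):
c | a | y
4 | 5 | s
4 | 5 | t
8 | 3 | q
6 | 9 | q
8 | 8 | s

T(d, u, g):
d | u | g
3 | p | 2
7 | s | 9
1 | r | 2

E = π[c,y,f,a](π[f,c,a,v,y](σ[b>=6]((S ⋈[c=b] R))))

σ filters on b, owned by the right side.
E' = π[c,y,f,a](π[f,c,a,v,y]((S ⋈[c=b] σ[b>=6](R))))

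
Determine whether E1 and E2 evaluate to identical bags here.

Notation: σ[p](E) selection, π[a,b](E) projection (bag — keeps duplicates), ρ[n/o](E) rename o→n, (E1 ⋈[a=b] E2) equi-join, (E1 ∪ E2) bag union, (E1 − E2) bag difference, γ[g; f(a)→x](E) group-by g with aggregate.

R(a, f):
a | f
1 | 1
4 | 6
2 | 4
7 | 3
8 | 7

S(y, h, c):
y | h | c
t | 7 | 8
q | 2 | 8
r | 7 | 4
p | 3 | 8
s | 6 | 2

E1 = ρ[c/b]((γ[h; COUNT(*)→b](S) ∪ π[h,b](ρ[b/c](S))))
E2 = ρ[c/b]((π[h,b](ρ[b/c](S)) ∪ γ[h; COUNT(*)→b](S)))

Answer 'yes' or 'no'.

E1 stepwise |·|:
  S → 5
  γ[h; COUNT(*)→b](S) → 4
  S → 5
  ρ[b/c](S) → 5
  π[h,b](ρ[b/c](S)) → 5
  (γ[h; COUNT(*)→b](S) ∪ π[h,b](ρ[b/c](S))) → 9
  ρ[c/b]((γ[h; COUNT(*)→b](S) ∪ π[h,b](ρ[b/c](S)))) → 9
E2 stepwise |·|:
  S → 5
  ρ[b/c](S) → 5
  π[h,b](ρ[b/c](S)) → 5
  S → 5
  γ[h; COUNT(*)→b](S) → 4
  (π[h,b](ρ[b/c](S)) ∪ γ[h; COUNT(*)→b](S)) → 9
  ρ[c/b]((π[h,b](ρ[b/c](S)) ∪ γ[h; COUNT(*)→b](S))) → 9

E1 and E2 produce the same multiset:
h | c
2 | 1
2 | 8
3 | 1
3 | 8
6 | 1
6 | 2
7 | 2
7 | 4
7 | 8

yes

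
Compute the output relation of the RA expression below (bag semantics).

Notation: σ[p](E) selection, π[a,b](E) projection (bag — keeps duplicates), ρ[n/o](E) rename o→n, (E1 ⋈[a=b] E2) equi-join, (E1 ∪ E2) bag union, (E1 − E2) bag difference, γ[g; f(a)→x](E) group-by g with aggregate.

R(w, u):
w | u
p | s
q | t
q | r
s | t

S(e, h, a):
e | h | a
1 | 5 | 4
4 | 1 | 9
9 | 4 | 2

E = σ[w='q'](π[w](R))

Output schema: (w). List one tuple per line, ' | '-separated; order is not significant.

Row counts bottom-up:
  R → 4
  π[w](R) → 4
  σ[w='q'](π[w](R)) → 2

== RESULT ==
w
q
q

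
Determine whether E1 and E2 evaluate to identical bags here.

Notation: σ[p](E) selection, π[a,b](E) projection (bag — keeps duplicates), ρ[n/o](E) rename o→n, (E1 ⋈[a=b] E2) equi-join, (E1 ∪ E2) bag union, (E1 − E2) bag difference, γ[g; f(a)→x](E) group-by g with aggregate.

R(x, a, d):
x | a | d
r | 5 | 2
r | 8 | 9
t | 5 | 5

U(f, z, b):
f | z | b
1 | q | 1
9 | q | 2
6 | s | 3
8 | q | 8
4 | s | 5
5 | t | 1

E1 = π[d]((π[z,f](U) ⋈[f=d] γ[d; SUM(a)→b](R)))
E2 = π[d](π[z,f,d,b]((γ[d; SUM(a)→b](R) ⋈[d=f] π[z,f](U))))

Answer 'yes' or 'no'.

E1 per-node cardinality:
  U → 6
  π[z,f](U) → 6
  R → 3
  γ[d; SUM(a)→b](R) → 3
  (π[z,f](U) ⋈[f=d] γ[d; SUM(a)→b](R)) → 2
  π[d]((π[z,f](U) ⋈[f=d] γ[d; SUM(a)→b](R))) → 2
E2 per-node cardinality:
  R → 3
  γ[d; SUM(a)→b](R) → 3
  U → 6
  π[z,f](U) → 6
  (γ[d; SUM(a)→b](R) ⋈[d=f] π[z,f](U)) → 2
  π[z,f,d,b]((γ[d; SUM(a)→b](R) ⋈[d=f] π[z,f](U))) → 2
  π[d](π[z,f,d,b]((γ[d; SUM(a)→b](R) ⋈[d=f] π[z,f](U)))) → 2

E1 and E2 produce the same multiset:
d
5
9

yes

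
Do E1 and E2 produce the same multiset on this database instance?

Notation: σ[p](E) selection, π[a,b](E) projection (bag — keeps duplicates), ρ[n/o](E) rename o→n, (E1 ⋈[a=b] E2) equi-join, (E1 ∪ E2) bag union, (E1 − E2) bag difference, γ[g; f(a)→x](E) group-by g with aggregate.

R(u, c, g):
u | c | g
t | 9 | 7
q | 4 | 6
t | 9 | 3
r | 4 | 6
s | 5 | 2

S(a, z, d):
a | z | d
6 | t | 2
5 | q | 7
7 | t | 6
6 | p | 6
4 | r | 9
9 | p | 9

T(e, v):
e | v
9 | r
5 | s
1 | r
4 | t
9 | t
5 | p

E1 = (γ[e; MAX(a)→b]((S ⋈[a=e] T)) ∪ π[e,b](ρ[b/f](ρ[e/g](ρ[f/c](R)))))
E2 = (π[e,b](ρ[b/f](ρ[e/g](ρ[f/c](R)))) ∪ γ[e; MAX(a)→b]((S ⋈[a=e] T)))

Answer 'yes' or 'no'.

E1 subexpression sizes:
  S → 6
  T → 6
  (S ⋈[a=e] T) → 5
  γ[e; MAX(a)→b]((S ⋈[a=e] T)) → 3
  R → 5
  ρ[f/c](R) → 5
  ρ[e/g](ρ[f/c](R)) → 5
  ρ[b/f](ρ[e/g](ρ[f/c](R))) → 5
  π[e,b](ρ[b/f](ρ[e/g](ρ[f/c](R)))) → 5
  (γ[e; MAX(a)→b]((S ⋈[a=e] T)) ∪ π[e,b](ρ[b/f](ρ[e/g](ρ[f/c](R))))) → 8
E2 subexpression sizes:
  R → 5
  ρ[f/c](R) → 5
  ρ[e/g](ρ[f/c](R)) → 5
  ρ[b/f](ρ[e/g](ρ[f/c](R))) → 5
  π[e,b](ρ[b/f](ρ[e/g](ρ[f/c](R)))) → 5
  S → 6
  T → 6
  (S ⋈[a=e] T) → 5
  γ[e; MAX(a)→b]((S ⋈[a=e] T)) → 3
  (π[e,b](ρ[b/f](ρ[e/g](ρ[f/c](R)))) ∪ γ[e; MAX(a)→b]((S ⋈[a=e] T))) → 8

E1 and E2 produce the same multiset:
e | b
2 | 5
3 | 9
4 | 4
5 | 5
6 | 4
6 | 4
7 | 9
9 | 9

yes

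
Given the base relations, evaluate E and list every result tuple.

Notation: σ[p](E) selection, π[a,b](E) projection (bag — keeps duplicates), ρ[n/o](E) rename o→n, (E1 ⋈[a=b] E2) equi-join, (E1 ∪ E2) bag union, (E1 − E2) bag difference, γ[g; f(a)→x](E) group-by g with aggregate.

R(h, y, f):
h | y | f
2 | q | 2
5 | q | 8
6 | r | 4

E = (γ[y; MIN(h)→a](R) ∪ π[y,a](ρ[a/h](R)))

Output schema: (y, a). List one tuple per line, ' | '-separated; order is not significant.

Row counts bottom-up:
  R → 3
  γ[y; MIN(h)→a](R) → 2
  R → 3
  ρ[a/h](R) → 3
  π[y,a](ρ[a/h](R)) → 3
  (γ[y; MIN(h)→a](R) ∪ π[y,a](ρ[a/h](R))) → 5

== RESULT ==
y | a
q | 2
q | 2
q | 5
r | 6
r | 6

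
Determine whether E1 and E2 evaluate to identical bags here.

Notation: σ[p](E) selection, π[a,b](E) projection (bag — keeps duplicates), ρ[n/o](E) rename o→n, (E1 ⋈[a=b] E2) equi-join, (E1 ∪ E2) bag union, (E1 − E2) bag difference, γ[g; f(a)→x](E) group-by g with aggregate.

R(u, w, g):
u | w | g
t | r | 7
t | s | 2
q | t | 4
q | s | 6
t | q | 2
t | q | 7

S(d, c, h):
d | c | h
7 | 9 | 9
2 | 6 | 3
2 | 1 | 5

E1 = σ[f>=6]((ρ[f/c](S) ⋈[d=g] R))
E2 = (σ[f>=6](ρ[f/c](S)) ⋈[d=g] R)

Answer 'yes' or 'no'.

E1 row counts bottom-up:
  S → 3
  ρ[f/c](S) → 3
  R → 6
  (ρ[f/c](S) ⋈[d=g] R) → 6
  σ[f>=6]((ρ[f/c](S) ⋈[d=g] R)) → 4
E2 row counts bottom-up:
  S → 3
  ρ[f/c](S) → 3
  σ[f>=6](ρ[f/c](S)) → 2
  R → 6
  (σ[f>=6](ρ[f/c](S)) ⋈[d=g] R) → 4

E1 and E2 produce the same multiset:
d | f | h | u | w | g
2 | 6 | 3 | t | q | 2
2 | 6 | 3 | t | s | 2
7 | 9 | 9 | t | q | 7
7 | 9 | 9 | t | r | 7

yes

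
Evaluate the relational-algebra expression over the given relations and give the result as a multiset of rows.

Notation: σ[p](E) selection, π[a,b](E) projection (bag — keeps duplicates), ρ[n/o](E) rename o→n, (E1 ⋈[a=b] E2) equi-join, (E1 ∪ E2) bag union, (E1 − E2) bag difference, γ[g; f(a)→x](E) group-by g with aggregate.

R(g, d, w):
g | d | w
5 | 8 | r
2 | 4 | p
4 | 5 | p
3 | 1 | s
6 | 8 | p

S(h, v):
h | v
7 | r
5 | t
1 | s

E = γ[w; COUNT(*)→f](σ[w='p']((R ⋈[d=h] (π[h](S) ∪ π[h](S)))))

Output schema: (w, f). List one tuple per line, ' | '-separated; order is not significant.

Subexpression sizes:
  R → 5
  S → 3
  π[h](S) → 3
  S → 3
  π[h](S) → 3
  (π[h](S) ∪ π[h](S)) → 6
  (R ⋈[d=h] (π[h](S) ∪ π[h](S))) → 4
  σ[w='p']((R ⋈[d=h] (π[h](S) ∪ π[h](S)))) → 2
  γ[w; COUNT(*)→f](σ[w='p']((R ⋈[d=h] (π[h](S) ∪ π[h](S))))) → 1

== RESULT ==
w | f
p | 2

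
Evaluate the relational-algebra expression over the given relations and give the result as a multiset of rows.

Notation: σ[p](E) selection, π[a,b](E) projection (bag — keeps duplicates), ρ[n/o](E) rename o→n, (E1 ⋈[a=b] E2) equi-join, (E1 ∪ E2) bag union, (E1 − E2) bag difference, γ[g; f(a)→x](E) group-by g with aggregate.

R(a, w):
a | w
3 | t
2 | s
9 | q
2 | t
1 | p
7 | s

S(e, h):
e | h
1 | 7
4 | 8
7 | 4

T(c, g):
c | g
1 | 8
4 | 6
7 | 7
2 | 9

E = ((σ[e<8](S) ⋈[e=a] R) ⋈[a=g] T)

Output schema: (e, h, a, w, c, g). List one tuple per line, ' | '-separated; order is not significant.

Stepwise |·|:
  S → 3
  σ[e<8](S) → 3
  R → 6
  (σ[e<8](S) ⋈[e=a] R) → 2
  T → 4
  ((σ[e<8](S) ⋈[e=a] R) ⋈[a=g] T) → 1

== RESULT ==
e | h | a | w | c | g
7 | 4 | 7 | s | 7 | 7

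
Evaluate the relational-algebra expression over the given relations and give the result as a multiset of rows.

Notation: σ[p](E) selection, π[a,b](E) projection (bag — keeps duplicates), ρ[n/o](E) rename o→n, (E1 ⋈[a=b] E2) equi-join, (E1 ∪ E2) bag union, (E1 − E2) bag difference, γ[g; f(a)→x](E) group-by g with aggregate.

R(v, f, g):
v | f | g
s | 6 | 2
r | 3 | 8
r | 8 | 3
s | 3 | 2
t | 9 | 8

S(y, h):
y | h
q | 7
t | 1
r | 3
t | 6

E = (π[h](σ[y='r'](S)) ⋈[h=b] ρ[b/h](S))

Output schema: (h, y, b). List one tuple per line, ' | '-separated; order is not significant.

Stepwise |·|:
  S → 4
  σ[y='r'](S) → 1
  π[h](σ[y='r'](S)) → 1
  S → 4
  ρ[b/h](S) → 4
  (π[h](σ[y='r'](S)) ⋈[h=b] ρ[b/h](S)) → 1

== RESULT ==
h | y | b
3 | r | 3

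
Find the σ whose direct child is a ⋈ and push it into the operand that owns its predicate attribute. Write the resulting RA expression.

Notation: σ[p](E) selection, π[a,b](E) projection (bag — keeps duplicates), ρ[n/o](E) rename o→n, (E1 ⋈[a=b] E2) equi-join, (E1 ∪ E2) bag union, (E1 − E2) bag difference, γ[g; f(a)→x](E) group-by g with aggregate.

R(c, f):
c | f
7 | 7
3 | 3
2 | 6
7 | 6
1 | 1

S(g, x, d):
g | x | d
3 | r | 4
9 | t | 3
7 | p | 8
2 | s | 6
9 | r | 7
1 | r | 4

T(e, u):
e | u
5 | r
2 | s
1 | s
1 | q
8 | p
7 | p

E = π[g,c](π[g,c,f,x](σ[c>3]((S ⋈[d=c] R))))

σ filters on c, owned by the right side.
E' = π[g,c](π[g,c,f,x]((S ⋈[d=c] σ[c>3](R))))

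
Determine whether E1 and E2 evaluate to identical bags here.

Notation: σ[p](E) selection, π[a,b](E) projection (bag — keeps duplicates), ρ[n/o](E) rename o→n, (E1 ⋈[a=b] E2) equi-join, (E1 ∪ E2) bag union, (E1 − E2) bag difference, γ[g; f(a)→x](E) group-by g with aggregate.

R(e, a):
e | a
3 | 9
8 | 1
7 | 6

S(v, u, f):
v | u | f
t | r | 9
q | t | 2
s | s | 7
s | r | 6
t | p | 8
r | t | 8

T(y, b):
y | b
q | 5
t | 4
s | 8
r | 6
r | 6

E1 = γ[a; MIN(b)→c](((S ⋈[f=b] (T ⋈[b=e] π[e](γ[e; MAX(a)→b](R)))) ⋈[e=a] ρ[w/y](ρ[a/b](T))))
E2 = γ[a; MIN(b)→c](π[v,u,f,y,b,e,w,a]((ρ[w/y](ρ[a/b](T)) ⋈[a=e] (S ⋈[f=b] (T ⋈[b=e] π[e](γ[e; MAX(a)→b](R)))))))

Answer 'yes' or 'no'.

E1 row counts bottom-up:
  S → 6
  T → 5
  R → 3
  γ[e; MAX(a)→b](R) → 3
  π[e](γ[e; MAX(a)→b](R)) → 3
  (T ⋈[b=e] π[e](γ[e; MAX(a)→b](R))) → 1
  (S ⋈[f=b] (T ⋈[b=e] π[e](γ[e; MAX(a)→b](R)))) → 2
  T → 5
  ρ[a/b](T) → 5
  ρ[w/y](ρ[a/b](T)) → 5
  ((S ⋈[f=b] (T ⋈[b=e] π[e](γ[e; MAX(a)→b](R)))) ⋈[e=a] ρ[w/y](ρ[a/b](T))) → 2
  γ[a; MIN(b)→c](((S ⋈[f=b] (T ⋈[b=e] π[e](γ[e; MAX(a)→b](R)))) ⋈[e=a] ρ[w/y](ρ[a/b](T)))) → 1
E2 row counts bottom-up:
  T → 5
  ρ[a/b](T) → 5
  ρ[w/y](ρ[a/b](T)) → 5
  S → 6
  T → 5
  R → 3
  γ[e; MAX(a)→b](R) → 3
  π[e](γ[e; MAX(a)→b](R)) → 3
  (T ⋈[b=e] π[e](γ[e; MAX(a)→b](R))) → 1
  (S ⋈[f=b] (T ⋈[b=e] π[e](γ[e; MAX(a)→b](R)))) → 2
  (ρ[w/y](ρ[a/b](T)) ⋈[a=e] (S ⋈[f=b] (T ⋈[b=e] π[e](γ[e; MAX(a)→b](R))))) → 2
  π[v,u,f,y,b,e,w,a]((ρ[w/y](ρ[a/b](T)) ⋈[a=e] (S ⋈[f=b] (T ⋈[b=e] π[e](γ[e; MAX(a)→b](R)))))) → 2
  γ[a; MIN(b)→c](π[v,u,f,y,b,e,w,a]((ρ[w/y](ρ[a/b](T)) ⋈[a=e] (S ⋈[f=b] (T ⋈[b=e] π[e](γ[e; MAX(a)→b](R))))))) → 1

E1 and E2 produce the same multiset:
a | c
8 | 8

yes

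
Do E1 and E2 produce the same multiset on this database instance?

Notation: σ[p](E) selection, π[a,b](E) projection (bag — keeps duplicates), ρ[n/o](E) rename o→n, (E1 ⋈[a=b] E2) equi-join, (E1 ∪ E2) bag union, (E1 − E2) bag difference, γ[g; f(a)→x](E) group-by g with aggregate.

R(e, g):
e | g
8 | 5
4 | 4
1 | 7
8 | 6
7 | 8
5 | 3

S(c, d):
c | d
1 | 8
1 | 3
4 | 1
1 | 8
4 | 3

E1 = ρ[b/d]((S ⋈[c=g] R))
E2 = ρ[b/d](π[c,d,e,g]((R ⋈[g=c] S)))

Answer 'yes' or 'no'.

E1 stepwise |·|:
  S → 5
  R → 6
  (S ⋈[c=g] R) → 2
  ρ[b/d]((S ⋈[c=g] R)) → 2
E2 stepwise |·|:
  R → 6
  S → 5
  (R ⋈[g=c] S) → 2
  π[c,d,e,g]((R ⋈[g=c] S)) → 2
  ρ[b/d](π[c,d,e,g]((R ⋈[g=c] S))) → 2

E1 and E2 produce the same multiset:
c | b | e | g
4 | 1 | 4 | 4
4 | 3 | 4 | 4

yes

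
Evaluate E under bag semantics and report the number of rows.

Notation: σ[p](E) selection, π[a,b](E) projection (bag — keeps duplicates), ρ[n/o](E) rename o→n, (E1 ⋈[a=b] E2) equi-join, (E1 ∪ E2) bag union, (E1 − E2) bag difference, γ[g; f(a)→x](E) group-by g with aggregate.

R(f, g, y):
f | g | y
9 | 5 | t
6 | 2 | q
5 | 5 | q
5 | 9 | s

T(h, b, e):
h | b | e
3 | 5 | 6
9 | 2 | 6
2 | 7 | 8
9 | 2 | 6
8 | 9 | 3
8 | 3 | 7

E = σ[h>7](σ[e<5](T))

Per-node cardinality:
  T → 6
  σ[e<5](T) → 1
  σ[h>7](σ[e<5](T)) → 1

|E| = 1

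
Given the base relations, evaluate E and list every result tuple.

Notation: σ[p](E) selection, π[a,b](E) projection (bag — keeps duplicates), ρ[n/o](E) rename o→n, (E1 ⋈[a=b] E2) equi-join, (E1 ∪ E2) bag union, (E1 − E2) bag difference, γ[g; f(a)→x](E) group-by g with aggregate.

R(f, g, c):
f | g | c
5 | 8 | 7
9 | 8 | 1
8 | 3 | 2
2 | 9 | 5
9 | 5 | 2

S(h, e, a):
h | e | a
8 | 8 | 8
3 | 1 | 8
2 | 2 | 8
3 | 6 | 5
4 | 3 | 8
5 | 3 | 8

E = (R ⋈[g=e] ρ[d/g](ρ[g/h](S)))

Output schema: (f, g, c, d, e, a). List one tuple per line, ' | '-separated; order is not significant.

Stepwise |·|:
  R → 5
  S → 6
  ρ[g/h](S) → 6
  ρ[d/g](ρ[g/h](S)) → 6
  (R ⋈[g=e] ρ[d/g](ρ[g/h](S))) → 4

== RESULT ==
f | g | c | d | e | a
5 | 8 | 7 | 8 | 8 | 8
8 | 3 | 2 | 4 | 3 | 8
8 | 3 | 2 | 5 | 3 | 8
9 | 8 | 1 | 8 | 8 | 8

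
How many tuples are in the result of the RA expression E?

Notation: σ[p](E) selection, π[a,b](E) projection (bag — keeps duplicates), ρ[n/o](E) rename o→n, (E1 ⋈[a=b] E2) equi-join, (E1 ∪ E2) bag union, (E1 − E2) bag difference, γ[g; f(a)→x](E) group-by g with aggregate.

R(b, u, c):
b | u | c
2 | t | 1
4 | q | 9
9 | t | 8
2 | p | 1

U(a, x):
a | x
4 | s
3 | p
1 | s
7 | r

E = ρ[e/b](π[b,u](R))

Per-node cardinality:
  R → 4
  π[b,u](R) → 4
  ρ[e/b](π[b,u](R)) → 4

|E| = 4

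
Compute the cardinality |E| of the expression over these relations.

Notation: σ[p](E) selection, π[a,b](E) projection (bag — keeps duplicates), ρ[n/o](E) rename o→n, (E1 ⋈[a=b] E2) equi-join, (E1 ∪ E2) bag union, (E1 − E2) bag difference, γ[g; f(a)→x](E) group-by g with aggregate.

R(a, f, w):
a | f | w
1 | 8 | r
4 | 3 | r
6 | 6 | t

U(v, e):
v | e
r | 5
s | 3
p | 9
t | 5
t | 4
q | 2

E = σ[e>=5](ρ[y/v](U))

Stepwise |·|:
  U → 6
  ρ[y/v](U) → 6
  σ[e>=5](ρ[y/v](U)) → 3

|E| = 3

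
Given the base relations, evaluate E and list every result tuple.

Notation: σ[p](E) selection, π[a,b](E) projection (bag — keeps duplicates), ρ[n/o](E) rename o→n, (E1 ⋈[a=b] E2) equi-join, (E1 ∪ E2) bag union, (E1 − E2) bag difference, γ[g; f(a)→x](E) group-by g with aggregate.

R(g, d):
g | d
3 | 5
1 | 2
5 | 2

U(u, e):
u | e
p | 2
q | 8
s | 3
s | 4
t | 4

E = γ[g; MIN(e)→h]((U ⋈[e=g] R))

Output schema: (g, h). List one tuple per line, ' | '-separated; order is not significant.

Stepwise |·|:
  U → 5
  R → 3
  (U ⋈[e=g] R) → 1
  γ[g; MIN(e)→h]((U ⋈[e=g] R)) → 1

== RESULT ==
g | h
3 | 3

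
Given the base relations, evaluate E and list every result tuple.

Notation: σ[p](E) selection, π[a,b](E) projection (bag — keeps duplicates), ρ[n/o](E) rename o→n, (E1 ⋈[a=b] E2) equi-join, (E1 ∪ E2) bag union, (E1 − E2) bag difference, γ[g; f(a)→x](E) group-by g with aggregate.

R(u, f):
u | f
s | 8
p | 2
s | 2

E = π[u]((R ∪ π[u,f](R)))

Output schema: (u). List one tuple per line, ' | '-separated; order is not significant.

Stepwise |·|:
  R → 3
  R → 3
  π[u,f](R) → 3
  (R ∪ π[u,f](R)) → 6
  π[u]((R ∪ π[u,f](R))) → 6

== RESULT ==
u
p
p
s
s
s
s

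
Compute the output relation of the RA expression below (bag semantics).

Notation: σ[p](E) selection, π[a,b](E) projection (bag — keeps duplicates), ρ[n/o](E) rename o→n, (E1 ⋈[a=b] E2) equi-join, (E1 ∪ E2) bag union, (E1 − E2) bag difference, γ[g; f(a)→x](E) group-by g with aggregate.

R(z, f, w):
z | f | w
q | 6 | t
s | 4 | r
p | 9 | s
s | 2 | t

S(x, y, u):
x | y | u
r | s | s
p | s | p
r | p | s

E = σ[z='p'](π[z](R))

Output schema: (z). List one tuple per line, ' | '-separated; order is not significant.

Subexpression sizes:
  R → 4
  π[z](R) → 4
  σ[z='p'](π[z](R)) → 1

== RESULT ==
z
p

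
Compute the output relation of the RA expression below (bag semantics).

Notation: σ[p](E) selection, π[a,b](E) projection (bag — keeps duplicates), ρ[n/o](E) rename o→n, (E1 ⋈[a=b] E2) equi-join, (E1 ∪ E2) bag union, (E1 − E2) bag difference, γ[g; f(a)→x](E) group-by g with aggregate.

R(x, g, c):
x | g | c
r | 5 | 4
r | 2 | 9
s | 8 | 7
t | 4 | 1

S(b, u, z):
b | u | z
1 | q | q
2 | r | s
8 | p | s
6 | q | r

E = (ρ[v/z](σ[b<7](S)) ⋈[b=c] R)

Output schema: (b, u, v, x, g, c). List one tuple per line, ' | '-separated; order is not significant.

Stepwise |·|:
  S → 4
  σ[b<7](S) → 3
  ρ[v/z](σ[b<7](S)) → 3
  R → 4
  (ρ[v/z](σ[b<7](S)) ⋈[b=c] R) → 1

== RESULT ==
b | u | v | x | g | c
1 | q | q | t | 4 | 1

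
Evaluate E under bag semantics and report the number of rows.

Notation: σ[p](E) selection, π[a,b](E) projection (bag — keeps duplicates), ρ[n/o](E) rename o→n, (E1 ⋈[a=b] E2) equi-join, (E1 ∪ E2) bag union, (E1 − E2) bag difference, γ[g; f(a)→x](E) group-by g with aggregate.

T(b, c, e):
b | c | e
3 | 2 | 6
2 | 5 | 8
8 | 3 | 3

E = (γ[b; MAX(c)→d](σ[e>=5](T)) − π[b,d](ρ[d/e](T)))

Per-node cardinality:
  T → 3
  σ[e>=5](T) → 2
  γ[b; MAX(c)→d](σ[e>=5](T)) → 2
  T → 3
  ρ[d/e](T) → 3
  π[b,d](ρ[d/e](T)) → 3
  (γ[b; MAX(c)→d](σ[e>=5](T)) − π[b,d](ρ[d/e](T))) → 2

|E| = 2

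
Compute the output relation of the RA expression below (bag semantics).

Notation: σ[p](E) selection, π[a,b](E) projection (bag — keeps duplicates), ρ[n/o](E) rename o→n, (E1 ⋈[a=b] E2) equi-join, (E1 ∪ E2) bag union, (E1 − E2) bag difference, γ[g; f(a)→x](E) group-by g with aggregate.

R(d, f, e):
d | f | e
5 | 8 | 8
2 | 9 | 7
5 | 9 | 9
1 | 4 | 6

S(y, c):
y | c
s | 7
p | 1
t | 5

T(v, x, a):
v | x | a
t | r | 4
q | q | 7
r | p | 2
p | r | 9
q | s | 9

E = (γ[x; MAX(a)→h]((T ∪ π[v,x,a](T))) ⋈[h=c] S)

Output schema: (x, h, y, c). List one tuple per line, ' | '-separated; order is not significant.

Stepwise |·|:
  T → 5
  T → 5
  π[v,x,a](T) → 5
  (T ∪ π[v,x,a](T)) → 10
  γ[x; MAX(a)→h]((T ∪ π[v,x,a](T))) → 4
  S → 3
  (γ[x; MAX(a)→h]((T ∪ π[v,x,a](T))) ⋈[h=c] S) → 1

== RESULT ==
x | h | y | c
q | 7 | s | 7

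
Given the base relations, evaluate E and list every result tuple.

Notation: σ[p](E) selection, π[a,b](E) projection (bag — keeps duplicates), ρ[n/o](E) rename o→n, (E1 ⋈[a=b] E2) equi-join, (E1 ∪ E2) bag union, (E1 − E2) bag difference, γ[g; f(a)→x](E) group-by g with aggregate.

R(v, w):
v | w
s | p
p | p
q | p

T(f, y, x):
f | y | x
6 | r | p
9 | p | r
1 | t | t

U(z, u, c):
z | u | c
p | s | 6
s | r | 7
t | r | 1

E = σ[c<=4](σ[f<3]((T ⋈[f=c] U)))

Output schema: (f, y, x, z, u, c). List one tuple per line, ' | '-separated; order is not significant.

Per-node cardinality:
  T → 3
  U → 3
  (T ⋈[f=c] U) → 2
  σ[f<3]((T ⋈[f=c] U)) → 1
  σ[c<=4](σ[f<3]((T ⋈[f=c] U))) → 1

== RESULT ==
f | y | x | z | u | c
1 | t | t | t | r | 1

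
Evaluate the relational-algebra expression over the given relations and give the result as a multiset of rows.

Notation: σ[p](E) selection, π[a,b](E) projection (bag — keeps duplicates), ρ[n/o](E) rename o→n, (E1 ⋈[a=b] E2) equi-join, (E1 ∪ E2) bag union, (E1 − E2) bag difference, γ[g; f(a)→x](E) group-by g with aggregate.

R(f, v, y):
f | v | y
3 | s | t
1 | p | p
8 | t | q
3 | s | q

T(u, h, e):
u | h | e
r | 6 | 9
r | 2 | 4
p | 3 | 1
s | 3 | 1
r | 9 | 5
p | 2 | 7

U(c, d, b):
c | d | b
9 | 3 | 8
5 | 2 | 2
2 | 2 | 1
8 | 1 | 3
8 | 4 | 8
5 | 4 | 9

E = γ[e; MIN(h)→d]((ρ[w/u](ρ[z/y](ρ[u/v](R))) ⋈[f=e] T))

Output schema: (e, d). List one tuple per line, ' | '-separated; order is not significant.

Stepwise |·|:
  R → 4
  ρ[u/v](R) → 4
  ρ[z/y](ρ[u/v](R)) → 4
  ρ[w/u](ρ[z/y](ρ[u/v](R))) → 4
  T → 6
  (ρ[w/u](ρ[z/y](ρ[u/v](R))) ⋈[f=e] T) → 2
  γ[e; MIN(h)→d]((ρ[w/u](ρ[z/y](ρ[u/v](R))) ⋈[f=e] T)) → 1

== RESULT ==
e | d
1 | 3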